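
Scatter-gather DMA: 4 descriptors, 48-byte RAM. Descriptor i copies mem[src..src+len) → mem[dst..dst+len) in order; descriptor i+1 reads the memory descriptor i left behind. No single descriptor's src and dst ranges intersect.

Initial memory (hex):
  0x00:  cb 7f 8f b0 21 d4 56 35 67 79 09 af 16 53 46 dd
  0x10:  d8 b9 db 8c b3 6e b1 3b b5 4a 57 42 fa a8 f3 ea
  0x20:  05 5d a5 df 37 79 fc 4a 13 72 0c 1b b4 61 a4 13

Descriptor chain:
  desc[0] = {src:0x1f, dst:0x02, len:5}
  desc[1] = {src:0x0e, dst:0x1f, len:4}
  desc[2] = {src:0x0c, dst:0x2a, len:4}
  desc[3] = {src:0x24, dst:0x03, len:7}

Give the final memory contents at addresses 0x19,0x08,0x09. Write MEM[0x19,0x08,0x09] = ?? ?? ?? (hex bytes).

MEM[0x19,0x08,0x09] = 4a 72 16

[0] 0x1f->0x02 len=5 : ea 05 5d a5 df
[1] 0x0e->0x1f len=4 : 46 dd d8 b9
[2] 0x0c->0x2a len=4 : 16 53 46 dd
[3] 0x24->0x03 len=7 : 37 79 fc 4a 13 72 16
query mem[0x19]=0x4a, mem[0x08]=0x72, mem[0x09]=0x16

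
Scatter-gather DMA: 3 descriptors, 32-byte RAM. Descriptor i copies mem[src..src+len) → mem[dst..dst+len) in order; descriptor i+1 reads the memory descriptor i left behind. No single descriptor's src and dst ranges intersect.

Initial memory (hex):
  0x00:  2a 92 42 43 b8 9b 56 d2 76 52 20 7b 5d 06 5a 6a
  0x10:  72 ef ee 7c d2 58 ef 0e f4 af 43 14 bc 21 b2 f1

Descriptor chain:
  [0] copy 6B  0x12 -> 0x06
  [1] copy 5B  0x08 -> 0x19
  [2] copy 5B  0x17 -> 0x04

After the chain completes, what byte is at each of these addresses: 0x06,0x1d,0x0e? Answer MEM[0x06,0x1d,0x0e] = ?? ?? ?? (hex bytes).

  after D0: wrote 6B at 0x06 = ee7cd258ef0e
  after D1: wrote 5B at 0x19 = d258ef0e5d
  after D2: wrote 5B at 0x04 = 0ef4d258ef
query mem[0x06]=0xd2, mem[0x1d]=0x5d, mem[0x0e]=0x5a

MEM[0x06,0x1d,0x0e] = d2 5d 5a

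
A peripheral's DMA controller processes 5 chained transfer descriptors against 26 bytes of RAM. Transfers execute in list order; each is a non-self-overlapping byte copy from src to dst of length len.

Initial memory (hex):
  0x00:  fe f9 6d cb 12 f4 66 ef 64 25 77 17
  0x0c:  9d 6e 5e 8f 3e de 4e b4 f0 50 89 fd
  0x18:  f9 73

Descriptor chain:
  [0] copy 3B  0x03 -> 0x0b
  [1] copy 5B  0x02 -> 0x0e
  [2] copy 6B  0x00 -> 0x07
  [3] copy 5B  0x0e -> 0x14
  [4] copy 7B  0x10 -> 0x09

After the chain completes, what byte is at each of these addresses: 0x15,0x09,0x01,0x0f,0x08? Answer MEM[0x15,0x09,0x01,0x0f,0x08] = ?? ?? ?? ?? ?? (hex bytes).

MEM[0x15,0x09,0x01,0x0f,0x08] = cb 12 f9 12 f9

D0: mem[0x0b..0x0d] <- [cb 12 f4]
D1: mem[0x0e..0x12] <- [6d cb 12 f4 66]
D2: mem[0x07..0x0c] <- [fe f9 6d cb 12 f4]
D3: mem[0x14..0x18] <- [6d cb 12 f4 66]
D4: mem[0x09..0x0f] <- [12 f4 66 b4 6d cb 12]
query mem[0x15]=0xcb, mem[0x09]=0x12, mem[0x01]=0xf9, mem[0x0f]=0x12, mem[0x08]=0xf9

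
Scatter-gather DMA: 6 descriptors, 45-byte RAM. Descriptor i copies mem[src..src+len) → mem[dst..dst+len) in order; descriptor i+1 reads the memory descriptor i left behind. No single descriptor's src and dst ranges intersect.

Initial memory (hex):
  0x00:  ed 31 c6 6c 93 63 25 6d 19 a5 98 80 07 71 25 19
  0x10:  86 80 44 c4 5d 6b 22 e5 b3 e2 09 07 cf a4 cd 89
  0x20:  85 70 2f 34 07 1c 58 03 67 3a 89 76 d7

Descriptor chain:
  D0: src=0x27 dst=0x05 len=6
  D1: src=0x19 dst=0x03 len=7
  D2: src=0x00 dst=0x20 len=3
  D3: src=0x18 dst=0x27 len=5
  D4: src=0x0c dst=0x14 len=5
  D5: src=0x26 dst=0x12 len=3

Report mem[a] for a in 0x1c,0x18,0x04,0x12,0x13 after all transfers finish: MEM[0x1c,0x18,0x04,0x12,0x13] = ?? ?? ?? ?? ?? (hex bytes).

#0 dst[0x05+6] := {0x03,0x67,0x3a,0x89,0x76,0xd7}
#1 dst[0x03+7] := {0xe2,0x09,0x07,0xcf,0xa4,0xcd,0x89}
#2 dst[0x20+3] := {0xed,0x31,0xc6}
#3 dst[0x27+5] := {0xb3,0xe2,0x09,0x07,0xcf}
#4 dst[0x14+5] := {0x07,0x71,0x25,0x19,0x86}
#5 dst[0x12+3] := {0x58,0xb3,0xe2}
query mem[0x1c]=0xcf, mem[0x18]=0x86, mem[0x04]=0x09, mem[0x12]=0x58, mem[0x13]=0xb3

MEM[0x1c,0x18,0x04,0x12,0x13] = cf 86 09 58 b3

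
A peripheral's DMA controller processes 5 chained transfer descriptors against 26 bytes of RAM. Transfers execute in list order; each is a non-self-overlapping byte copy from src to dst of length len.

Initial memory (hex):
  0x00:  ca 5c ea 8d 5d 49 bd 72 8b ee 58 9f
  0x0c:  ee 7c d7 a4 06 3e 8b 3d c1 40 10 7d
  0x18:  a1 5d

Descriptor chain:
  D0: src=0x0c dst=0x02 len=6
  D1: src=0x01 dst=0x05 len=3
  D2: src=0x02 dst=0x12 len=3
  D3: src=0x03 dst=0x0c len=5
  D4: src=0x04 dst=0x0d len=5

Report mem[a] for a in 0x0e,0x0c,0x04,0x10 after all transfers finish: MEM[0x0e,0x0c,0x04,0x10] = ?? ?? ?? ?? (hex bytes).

MEM[0x0e,0x0c,0x04,0x10] = 5c 7c d7 7c

#0 dst[0x02+6] := {0xee,0x7c,0xd7,0xa4,0x06,0x3e}
#1 dst[0x05+3] := {0x5c,0xee,0x7c}
#2 dst[0x12+3] := {0xee,0x7c,0xd7}
#3 dst[0x0c+5] := {0x7c,0xd7,0x5c,0xee,0x7c}
#4 dst[0x0d+5] := {0xd7,0x5c,0xee,0x7c,0x8b}
query mem[0x0e]=0x5c, mem[0x0c]=0x7c, mem[0x04]=0xd7, mem[0x10]=0x7c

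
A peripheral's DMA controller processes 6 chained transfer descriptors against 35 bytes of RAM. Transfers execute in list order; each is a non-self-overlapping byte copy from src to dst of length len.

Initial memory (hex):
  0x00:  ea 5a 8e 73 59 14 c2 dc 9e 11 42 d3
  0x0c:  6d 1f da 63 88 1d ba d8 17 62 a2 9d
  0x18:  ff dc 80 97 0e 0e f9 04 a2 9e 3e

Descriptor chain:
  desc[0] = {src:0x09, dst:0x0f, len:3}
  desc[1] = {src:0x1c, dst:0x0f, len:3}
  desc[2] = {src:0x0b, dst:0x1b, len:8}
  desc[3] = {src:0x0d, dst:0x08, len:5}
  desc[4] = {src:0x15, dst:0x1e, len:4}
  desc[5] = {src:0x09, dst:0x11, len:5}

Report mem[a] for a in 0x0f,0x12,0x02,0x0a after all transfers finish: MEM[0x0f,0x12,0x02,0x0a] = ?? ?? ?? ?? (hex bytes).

MEM[0x0f,0x12,0x02,0x0a] = 0e 0e 8e 0e

#0 dst[0x0f+3] := {0x11,0x42,0xd3}
#1 dst[0x0f+3] := {0x0e,0x0e,0xf9}
#2 dst[0x1b+8] := {0xd3,0x6d,0x1f,0xda,0x0e,0x0e,0xf9,0xba}
#3 dst[0x08+5] := {0x1f,0xda,0x0e,0x0e,0xf9}
#4 dst[0x1e+4] := {0x62,0xa2,0x9d,0xff}
#5 dst[0x11+5] := {0xda,0x0e,0x0e,0xf9,0x1f}
query mem[0x0f]=0x0e, mem[0x12]=0x0e, mem[0x02]=0x8e, mem[0x0a]=0x0e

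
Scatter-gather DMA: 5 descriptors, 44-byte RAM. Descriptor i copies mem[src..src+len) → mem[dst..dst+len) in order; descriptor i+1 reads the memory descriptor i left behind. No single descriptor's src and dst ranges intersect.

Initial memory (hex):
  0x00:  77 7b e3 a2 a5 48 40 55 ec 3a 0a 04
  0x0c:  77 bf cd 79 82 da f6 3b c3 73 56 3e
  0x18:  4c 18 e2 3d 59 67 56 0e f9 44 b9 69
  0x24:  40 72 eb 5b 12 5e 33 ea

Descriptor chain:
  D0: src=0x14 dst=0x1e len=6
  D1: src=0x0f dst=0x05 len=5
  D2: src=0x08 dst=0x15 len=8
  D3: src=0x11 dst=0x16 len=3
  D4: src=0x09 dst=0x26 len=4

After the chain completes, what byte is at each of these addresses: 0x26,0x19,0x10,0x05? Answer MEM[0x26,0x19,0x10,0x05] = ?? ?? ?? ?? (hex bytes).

MEM[0x26,0x19,0x10,0x05] = 3b 77 82 79

#0 dst[0x1e+6] := {0xc3,0x73,0x56,0x3e,0x4c,0x18}
#1 dst[0x05+5] := {0x79,0x82,0xda,0xf6,0x3b}
#2 dst[0x15+8] := {0xf6,0x3b,0x0a,0x04,0x77,0xbf,0xcd,0x79}
#3 dst[0x16+3] := {0xda,0xf6,0x3b}
#4 dst[0x26+4] := {0x3b,0x0a,0x04,0x77}
query mem[0x26]=0x3b, mem[0x19]=0x77, mem[0x10]=0x82, mem[0x05]=0x79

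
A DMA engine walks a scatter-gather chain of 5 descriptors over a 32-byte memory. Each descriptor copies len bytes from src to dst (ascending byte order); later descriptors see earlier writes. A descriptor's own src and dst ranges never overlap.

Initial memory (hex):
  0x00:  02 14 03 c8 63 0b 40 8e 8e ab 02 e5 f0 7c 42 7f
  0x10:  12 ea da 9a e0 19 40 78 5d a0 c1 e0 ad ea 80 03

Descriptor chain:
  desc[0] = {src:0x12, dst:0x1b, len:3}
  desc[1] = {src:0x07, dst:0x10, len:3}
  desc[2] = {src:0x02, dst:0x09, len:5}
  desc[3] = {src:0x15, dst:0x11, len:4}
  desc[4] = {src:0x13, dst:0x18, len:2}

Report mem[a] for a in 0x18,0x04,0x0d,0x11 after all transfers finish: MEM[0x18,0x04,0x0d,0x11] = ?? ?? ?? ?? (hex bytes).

#0 dst[0x1b+3] := {0xda,0x9a,0xe0}
#1 dst[0x10+3] := {0x8e,0x8e,0xab}
#2 dst[0x09+5] := {0x03,0xc8,0x63,0x0b,0x40}
#3 dst[0x11+4] := {0x19,0x40,0x78,0x5d}
#4 dst[0x18+2] := {0x78,0x5d}
query mem[0x18]=0x78, mem[0x04]=0x63, mem[0x0d]=0x40, mem[0x11]=0x19

MEM[0x18,0x04,0x0d,0x11] = 78 63 40 19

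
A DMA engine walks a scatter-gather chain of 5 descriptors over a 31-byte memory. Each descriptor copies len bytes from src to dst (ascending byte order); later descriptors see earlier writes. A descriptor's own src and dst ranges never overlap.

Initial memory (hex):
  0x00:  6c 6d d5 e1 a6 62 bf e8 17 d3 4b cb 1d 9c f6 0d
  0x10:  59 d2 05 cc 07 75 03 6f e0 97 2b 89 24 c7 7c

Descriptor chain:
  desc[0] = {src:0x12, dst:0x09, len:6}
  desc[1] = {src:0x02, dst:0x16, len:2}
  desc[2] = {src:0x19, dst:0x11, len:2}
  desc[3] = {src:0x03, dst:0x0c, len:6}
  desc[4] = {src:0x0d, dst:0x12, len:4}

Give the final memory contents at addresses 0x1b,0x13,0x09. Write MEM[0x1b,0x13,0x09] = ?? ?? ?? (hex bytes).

D0: mem[0x09..0x0e] <- [05 cc 07 75 03 6f]
D1: mem[0x16..0x17] <- [d5 e1]
D2: mem[0x11..0x12] <- [97 2b]
D3: mem[0x0c..0x11] <- [e1 a6 62 bf e8 17]
D4: mem[0x12..0x15] <- [a6 62 bf e8]
query mem[0x1b]=0x89, mem[0x13]=0x62, mem[0x09]=0x05

MEM[0x1b,0x13,0x09] = 89 62 05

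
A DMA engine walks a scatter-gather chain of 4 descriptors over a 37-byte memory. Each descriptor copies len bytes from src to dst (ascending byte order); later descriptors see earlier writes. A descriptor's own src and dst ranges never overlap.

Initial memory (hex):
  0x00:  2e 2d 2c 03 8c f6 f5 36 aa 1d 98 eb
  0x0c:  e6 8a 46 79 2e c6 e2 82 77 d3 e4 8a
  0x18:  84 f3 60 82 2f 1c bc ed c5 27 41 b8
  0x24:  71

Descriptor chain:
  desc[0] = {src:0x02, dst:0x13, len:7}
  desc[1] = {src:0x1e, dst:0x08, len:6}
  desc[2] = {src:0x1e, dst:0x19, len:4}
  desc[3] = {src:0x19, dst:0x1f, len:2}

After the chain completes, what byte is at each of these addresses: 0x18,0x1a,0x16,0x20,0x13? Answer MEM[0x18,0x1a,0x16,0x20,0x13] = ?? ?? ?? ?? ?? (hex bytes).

  after D0: wrote 7B at 0x13 = 2c038cf6f536aa
  after D1: wrote 6B at 0x08 = bcedc52741b8
  after D2: wrote 4B at 0x19 = bcedc527
  after D3: wrote 2B at 0x1f = bced
query mem[0x18]=0x36, mem[0x1a]=0xed, mem[0x16]=0xf6, mem[0x20]=0xed, mem[0x13]=0x2c

MEM[0x18,0x1a,0x16,0x20,0x13] = 36 ed f6 ed 2c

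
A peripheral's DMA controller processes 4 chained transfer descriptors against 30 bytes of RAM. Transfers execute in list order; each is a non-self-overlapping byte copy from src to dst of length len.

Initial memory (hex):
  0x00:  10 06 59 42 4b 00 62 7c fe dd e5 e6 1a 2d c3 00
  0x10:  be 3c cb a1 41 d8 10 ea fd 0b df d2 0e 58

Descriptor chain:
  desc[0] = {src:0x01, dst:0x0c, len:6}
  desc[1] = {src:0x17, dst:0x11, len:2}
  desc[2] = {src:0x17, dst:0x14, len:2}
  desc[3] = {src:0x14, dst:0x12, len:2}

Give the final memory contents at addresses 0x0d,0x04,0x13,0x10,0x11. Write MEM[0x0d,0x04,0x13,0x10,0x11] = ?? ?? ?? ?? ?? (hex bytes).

#0 dst[0x0c+6] := {0x06,0x59,0x42,0x4b,0x00,0x62}
#1 dst[0x11+2] := {0xea,0xfd}
#2 dst[0x14+2] := {0xea,0xfd}
#3 dst[0x12+2] := {0xea,0xfd}
query mem[0x0d]=0x59, mem[0x04]=0x4b, mem[0x13]=0xfd, mem[0x10]=0x00, mem[0x11]=0xea

MEM[0x0d,0x04,0x13,0x10,0x11] = 59 4b fd 00 ea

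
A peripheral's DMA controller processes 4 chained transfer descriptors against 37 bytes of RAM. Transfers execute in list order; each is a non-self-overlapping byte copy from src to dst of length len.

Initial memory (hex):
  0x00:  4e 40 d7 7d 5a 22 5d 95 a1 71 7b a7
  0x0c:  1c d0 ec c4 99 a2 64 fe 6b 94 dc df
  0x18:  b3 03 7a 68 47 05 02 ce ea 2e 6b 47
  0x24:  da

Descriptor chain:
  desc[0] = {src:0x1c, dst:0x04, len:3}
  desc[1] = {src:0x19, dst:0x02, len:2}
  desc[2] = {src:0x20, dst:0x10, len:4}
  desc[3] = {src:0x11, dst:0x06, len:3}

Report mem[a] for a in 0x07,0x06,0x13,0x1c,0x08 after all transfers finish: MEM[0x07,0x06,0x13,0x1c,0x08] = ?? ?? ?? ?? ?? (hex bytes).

MEM[0x07,0x06,0x13,0x1c,0x08] = 6b 2e 47 47 47

[0] 0x1c->0x04 len=3 : 47 05 02
[1] 0x19->0x02 len=2 : 03 7a
[2] 0x20->0x10 len=4 : ea 2e 6b 47
[3] 0x11->0x06 len=3 : 2e 6b 47
query mem[0x07]=0x6b, mem[0x06]=0x2e, mem[0x13]=0x47, mem[0x1c]=0x47, mem[0x08]=0x47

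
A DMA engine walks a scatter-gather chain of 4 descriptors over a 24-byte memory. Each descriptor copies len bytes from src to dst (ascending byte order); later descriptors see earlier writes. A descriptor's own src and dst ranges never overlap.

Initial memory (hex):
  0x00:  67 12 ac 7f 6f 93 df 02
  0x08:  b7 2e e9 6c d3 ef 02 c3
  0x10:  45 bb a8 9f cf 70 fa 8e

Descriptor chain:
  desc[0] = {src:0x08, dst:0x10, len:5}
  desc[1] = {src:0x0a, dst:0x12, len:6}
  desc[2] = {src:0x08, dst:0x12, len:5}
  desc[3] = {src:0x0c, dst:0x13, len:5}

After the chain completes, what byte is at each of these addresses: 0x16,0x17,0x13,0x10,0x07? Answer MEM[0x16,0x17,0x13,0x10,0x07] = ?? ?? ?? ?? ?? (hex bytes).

MEM[0x16,0x17,0x13,0x10,0x07] = c3 b7 d3 b7 02

  after D0: wrote 5B at 0x10 = b72ee96cd3
  after D1: wrote 6B at 0x12 = e96cd3ef02c3
  after D2: wrote 5B at 0x12 = b72ee96cd3
  after D3: wrote 5B at 0x13 = d3ef02c3b7
query mem[0x16]=0xc3, mem[0x17]=0xb7, mem[0x13]=0xd3, mem[0x10]=0xb7, mem[0x07]=0x02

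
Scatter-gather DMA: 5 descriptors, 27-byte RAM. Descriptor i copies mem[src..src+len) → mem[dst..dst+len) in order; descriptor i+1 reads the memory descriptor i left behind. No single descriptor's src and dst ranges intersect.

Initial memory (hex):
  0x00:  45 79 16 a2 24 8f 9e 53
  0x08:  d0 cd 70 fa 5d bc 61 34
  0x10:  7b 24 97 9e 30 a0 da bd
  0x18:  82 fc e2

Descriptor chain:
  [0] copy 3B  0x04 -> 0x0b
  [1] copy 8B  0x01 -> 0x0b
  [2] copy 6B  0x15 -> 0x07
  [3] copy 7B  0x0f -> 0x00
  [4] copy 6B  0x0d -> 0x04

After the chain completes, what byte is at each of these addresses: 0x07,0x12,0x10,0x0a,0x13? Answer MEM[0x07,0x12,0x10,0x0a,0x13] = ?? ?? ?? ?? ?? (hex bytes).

MEM[0x07,0x12,0x10,0x0a,0x13] = 9e d0 9e 82 9e

  after D0: wrote 3B at 0x0b = 248f9e
  after D1: wrote 8B at 0x0b = 7916a2248f9e53d0
  after D2: wrote 6B at 0x07 = a0dabd82fce2
  after D3: wrote 7B at 0x00 = 8f9e53d09e30a0
  after D4: wrote 6B at 0x04 = a2248f9e53d0
query mem[0x07]=0x9e, mem[0x12]=0xd0, mem[0x10]=0x9e, mem[0x0a]=0x82, mem[0x13]=0x9e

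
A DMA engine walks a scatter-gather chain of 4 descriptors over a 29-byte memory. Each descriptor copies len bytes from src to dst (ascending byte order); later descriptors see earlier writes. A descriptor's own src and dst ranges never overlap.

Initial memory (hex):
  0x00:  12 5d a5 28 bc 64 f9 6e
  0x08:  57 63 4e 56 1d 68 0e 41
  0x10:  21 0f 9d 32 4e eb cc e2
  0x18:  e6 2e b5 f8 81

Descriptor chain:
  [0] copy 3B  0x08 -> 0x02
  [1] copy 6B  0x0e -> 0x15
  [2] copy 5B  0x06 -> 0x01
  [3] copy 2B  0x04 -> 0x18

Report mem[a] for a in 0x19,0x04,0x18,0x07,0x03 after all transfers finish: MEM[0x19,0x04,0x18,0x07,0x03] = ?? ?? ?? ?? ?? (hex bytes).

MEM[0x19,0x04,0x18,0x07,0x03] = 4e 63 63 6e 57

#0 dst[0x02+3] := {0x57,0x63,0x4e}
#1 dst[0x15+6] := {0x0e,0x41,0x21,0x0f,0x9d,0x32}
#2 dst[0x01+5] := {0xf9,0x6e,0x57,0x63,0x4e}
#3 dst[0x18+2] := {0x63,0x4e}
query mem[0x19]=0x4e, mem[0x04]=0x63, mem[0x18]=0x63, mem[0x07]=0x6e, mem[0x03]=0x57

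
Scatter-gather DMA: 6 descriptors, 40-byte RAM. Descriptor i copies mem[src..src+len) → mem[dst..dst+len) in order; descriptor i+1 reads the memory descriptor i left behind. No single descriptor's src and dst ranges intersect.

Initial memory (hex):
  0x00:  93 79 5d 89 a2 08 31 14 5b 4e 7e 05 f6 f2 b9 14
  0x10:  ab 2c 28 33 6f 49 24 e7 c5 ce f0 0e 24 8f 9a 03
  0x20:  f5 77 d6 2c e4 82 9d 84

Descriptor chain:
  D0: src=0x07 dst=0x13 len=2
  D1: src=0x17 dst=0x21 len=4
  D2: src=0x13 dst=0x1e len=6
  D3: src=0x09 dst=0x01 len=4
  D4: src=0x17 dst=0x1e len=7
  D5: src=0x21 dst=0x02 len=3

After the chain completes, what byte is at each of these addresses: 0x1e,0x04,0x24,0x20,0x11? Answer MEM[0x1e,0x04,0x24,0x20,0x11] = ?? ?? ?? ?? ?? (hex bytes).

#0 dst[0x13+2] := {0x14,0x5b}
#1 dst[0x21+4] := {0xe7,0xc5,0xce,0xf0}
#2 dst[0x1e+6] := {0x14,0x5b,0x49,0x24,0xe7,0xc5}
#3 dst[0x01+4] := {0x4e,0x7e,0x05,0xf6}
#4 dst[0x1e+7] := {0xe7,0xc5,0xce,0xf0,0x0e,0x24,0x8f}
#5 dst[0x02+3] := {0xf0,0x0e,0x24}
query mem[0x1e]=0xe7, mem[0x04]=0x24, mem[0x24]=0x8f, mem[0x20]=0xce, mem[0x11]=0x2c

MEM[0x1e,0x04,0x24,0x20,0x11] = e7 24 8f ce 2c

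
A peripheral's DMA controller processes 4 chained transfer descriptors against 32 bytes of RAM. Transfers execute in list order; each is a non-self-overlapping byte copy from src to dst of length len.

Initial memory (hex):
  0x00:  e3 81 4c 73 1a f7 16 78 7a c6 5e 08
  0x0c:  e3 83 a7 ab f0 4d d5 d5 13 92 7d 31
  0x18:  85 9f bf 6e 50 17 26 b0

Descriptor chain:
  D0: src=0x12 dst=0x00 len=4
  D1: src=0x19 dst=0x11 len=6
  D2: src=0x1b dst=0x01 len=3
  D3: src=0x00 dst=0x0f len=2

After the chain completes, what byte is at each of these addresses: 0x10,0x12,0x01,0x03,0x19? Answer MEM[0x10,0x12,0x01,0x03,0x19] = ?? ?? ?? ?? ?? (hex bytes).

MEM[0x10,0x12,0x01,0x03,0x19] = 6e bf 6e 17 9f

D0: mem[0x00..0x03] <- [d5 d5 13 92]
D1: mem[0x11..0x16] <- [9f bf 6e 50 17 26]
D2: mem[0x01..0x03] <- [6e 50 17]
D3: mem[0x0f..0x10] <- [d5 6e]
query mem[0x10]=0x6e, mem[0x12]=0xbf, mem[0x01]=0x6e, mem[0x03]=0x17, mem[0x19]=0x9f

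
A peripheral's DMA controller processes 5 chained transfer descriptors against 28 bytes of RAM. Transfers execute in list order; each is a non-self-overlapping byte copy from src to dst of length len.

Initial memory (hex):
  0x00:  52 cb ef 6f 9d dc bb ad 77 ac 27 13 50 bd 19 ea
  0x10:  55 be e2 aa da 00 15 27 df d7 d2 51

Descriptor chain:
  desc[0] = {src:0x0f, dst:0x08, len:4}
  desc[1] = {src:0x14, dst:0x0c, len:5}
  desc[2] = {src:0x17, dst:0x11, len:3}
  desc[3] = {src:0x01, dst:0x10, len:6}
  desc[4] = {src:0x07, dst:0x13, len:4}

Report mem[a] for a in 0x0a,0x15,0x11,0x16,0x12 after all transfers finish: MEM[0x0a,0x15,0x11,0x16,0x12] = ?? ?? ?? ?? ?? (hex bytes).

D0: mem[0x08..0x0b] <- [ea 55 be e2]
D1: mem[0x0c..0x10] <- [da 00 15 27 df]
D2: mem[0x11..0x13] <- [27 df d7]
D3: mem[0x10..0x15] <- [cb ef 6f 9d dc bb]
D4: mem[0x13..0x16] <- [ad ea 55 be]
query mem[0x0a]=0xbe, mem[0x15]=0x55, mem[0x11]=0xef, mem[0x16]=0xbe, mem[0x12]=0x6f

MEM[0x0a,0x15,0x11,0x16,0x12] = be 55 ef be 6f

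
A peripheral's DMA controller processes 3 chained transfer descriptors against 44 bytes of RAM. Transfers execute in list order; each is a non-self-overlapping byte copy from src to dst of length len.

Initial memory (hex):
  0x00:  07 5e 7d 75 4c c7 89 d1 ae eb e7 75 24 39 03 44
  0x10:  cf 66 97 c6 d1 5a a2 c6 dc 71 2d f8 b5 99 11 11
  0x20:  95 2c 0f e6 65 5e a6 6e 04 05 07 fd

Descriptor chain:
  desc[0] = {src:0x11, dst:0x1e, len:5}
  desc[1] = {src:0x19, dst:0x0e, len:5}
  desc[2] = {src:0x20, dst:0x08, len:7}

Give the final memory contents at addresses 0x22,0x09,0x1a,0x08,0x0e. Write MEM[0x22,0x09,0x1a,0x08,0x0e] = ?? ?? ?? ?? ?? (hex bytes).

[0] 0x11->0x1e len=5 : 66 97 c6 d1 5a
[1] 0x19->0x0e len=5 : 71 2d f8 b5 99
[2] 0x20->0x08 len=7 : c6 d1 5a e6 65 5e a6
query mem[0x22]=0x5a, mem[0x09]=0xd1, mem[0x1a]=0x2d, mem[0x08]=0xc6, mem[0x0e]=0xa6

MEM[0x22,0x09,0x1a,0x08,0x0e] = 5a d1 2d c6 a6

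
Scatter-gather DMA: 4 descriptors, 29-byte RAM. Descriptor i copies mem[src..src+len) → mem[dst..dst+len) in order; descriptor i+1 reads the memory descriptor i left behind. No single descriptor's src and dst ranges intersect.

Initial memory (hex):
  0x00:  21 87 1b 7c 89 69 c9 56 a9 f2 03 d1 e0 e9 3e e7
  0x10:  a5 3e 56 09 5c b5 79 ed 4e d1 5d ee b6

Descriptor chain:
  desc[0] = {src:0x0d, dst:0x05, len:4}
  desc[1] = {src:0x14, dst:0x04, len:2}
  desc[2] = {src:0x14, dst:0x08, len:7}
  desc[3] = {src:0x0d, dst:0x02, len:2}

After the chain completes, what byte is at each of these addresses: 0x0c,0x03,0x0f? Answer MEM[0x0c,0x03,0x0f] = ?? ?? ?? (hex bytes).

MEM[0x0c,0x03,0x0f] = 4e 5d e7

[0] 0x0d->0x05 len=4 : e9 3e e7 a5
[1] 0x14->0x04 len=2 : 5c b5
[2] 0x14->0x08 len=7 : 5c b5 79 ed 4e d1 5d
[3] 0x0d->0x02 len=2 : d1 5d
query mem[0x0c]=0x4e, mem[0x03]=0x5d, mem[0x0f]=0xe7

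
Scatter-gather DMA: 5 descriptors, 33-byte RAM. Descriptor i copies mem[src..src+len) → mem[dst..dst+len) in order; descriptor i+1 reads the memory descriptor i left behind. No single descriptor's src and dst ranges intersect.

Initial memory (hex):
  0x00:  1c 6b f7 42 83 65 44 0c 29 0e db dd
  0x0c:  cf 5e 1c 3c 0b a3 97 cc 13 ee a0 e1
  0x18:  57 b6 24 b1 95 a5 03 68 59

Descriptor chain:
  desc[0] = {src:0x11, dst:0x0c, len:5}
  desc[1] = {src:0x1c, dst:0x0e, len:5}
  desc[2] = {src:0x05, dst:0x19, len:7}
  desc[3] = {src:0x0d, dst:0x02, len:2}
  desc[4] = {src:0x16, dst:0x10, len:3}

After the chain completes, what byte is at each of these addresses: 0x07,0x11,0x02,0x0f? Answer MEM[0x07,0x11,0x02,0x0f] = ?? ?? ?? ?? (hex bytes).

MEM[0x07,0x11,0x02,0x0f] = 0c e1 97 a5

#0 dst[0x0c+5] := {0xa3,0x97,0xcc,0x13,0xee}
#1 dst[0x0e+5] := {0x95,0xa5,0x03,0x68,0x59}
#2 dst[0x19+7] := {0x65,0x44,0x0c,0x29,0x0e,0xdb,0xdd}
#3 dst[0x02+2] := {0x97,0x95}
#4 dst[0x10+3] := {0xa0,0xe1,0x57}
query mem[0x07]=0x0c, mem[0x11]=0xe1, mem[0x02]=0x97, mem[0x0f]=0xa5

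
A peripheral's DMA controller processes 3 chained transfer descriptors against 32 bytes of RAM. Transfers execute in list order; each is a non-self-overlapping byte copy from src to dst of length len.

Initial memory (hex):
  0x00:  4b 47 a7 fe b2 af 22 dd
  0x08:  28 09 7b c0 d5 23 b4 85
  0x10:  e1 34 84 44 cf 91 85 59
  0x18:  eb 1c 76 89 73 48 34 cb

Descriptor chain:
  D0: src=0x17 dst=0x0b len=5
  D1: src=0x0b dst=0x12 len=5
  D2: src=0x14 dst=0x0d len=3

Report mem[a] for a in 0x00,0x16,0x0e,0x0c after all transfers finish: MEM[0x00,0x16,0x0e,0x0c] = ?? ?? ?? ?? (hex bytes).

MEM[0x00,0x16,0x0e,0x0c] = 4b 89 76 eb

#0 dst[0x0b+5] := {0x59,0xeb,0x1c,0x76,0x89}
#1 dst[0x12+5] := {0x59,0xeb,0x1c,0x76,0x89}
#2 dst[0x0d+3] := {0x1c,0x76,0x89}
query mem[0x00]=0x4b, mem[0x16]=0x89, mem[0x0e]=0x76, mem[0x0c]=0xeb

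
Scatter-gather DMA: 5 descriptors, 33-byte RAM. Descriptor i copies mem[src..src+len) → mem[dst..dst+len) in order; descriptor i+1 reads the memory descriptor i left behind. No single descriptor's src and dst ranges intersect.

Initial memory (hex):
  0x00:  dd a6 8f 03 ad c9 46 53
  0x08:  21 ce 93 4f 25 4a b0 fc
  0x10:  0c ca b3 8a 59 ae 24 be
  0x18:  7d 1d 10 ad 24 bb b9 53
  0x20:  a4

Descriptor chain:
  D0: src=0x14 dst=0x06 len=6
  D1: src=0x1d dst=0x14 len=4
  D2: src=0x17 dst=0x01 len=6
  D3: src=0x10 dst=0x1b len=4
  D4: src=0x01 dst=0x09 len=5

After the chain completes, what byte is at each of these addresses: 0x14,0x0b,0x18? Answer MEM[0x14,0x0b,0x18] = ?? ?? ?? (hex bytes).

MEM[0x14,0x0b,0x18] = bb 1d 7d

#0 dst[0x06+6] := {0x59,0xae,0x24,0xbe,0x7d,0x1d}
#1 dst[0x14+4] := {0xbb,0xb9,0x53,0xa4}
#2 dst[0x01+6] := {0xa4,0x7d,0x1d,0x10,0xad,0x24}
#3 dst[0x1b+4] := {0x0c,0xca,0xb3,0x8a}
#4 dst[0x09+5] := {0xa4,0x7d,0x1d,0x10,0xad}
query mem[0x14]=0xbb, mem[0x0b]=0x1d, mem[0x18]=0x7d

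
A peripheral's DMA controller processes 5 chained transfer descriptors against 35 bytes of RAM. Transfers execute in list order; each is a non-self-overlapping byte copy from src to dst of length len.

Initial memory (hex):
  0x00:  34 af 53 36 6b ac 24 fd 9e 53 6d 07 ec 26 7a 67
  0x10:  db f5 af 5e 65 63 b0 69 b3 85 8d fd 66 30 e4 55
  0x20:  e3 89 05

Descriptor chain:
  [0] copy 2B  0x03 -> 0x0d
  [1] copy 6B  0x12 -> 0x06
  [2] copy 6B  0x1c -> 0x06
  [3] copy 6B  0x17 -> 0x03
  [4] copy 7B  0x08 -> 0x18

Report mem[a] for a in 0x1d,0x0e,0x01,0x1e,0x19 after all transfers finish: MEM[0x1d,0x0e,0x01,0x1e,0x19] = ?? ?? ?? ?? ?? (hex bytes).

D0: mem[0x0d..0x0e] <- [36 6b]
D1: mem[0x06..0x0b] <- [af 5e 65 63 b0 69]
D2: mem[0x06..0x0b] <- [66 30 e4 55 e3 89]
D3: mem[0x03..0x08] <- [69 b3 85 8d fd 66]
D4: mem[0x18..0x1e] <- [66 55 e3 89 ec 36 6b]
query mem[0x1d]=0x36, mem[0x0e]=0x6b, mem[0x01]=0xaf, mem[0x1e]=0x6b, mem[0x19]=0x55

MEM[0x1d,0x0e,0x01,0x1e,0x19] = 36 6b af 6b 55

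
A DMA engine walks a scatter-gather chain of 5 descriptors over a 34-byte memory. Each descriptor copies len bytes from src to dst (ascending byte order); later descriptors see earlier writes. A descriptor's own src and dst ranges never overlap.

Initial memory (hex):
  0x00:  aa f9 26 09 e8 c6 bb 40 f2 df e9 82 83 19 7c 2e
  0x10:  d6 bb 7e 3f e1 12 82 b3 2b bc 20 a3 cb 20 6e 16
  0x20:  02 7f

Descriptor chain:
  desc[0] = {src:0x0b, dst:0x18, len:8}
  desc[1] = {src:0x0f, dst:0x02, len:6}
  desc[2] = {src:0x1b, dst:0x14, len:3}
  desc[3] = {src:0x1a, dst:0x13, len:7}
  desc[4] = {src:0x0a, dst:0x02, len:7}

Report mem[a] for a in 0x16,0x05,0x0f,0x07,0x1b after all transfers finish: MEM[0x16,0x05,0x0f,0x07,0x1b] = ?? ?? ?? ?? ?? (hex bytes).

MEM[0x16,0x05,0x0f,0x07,0x1b] = d6 19 2e 2e 7c

  after D0: wrote 8B at 0x18 = 8283197c2ed6bb7e
  after D1: wrote 6B at 0x02 = 2ed6bb7e3fe1
  after D2: wrote 3B at 0x14 = 7c2ed6
  after D3: wrote 7B at 0x13 = 197c2ed6bb7e02
  after D4: wrote 7B at 0x02 = e98283197c2ed6
query mem[0x16]=0xd6, mem[0x05]=0x19, mem[0x0f]=0x2e, mem[0x07]=0x2e, mem[0x1b]=0x7c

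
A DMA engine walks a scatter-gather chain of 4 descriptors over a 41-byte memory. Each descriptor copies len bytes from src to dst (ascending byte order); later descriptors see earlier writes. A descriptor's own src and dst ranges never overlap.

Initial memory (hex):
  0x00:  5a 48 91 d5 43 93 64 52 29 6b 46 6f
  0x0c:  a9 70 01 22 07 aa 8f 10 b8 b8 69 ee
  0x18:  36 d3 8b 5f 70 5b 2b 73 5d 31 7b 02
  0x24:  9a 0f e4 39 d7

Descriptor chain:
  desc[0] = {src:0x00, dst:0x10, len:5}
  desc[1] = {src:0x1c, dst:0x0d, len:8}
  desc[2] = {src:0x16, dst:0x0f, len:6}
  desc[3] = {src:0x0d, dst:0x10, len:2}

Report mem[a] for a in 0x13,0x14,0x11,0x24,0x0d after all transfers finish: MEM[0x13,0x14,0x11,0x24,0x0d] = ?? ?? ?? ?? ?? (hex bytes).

MEM[0x13,0x14,0x11,0x24,0x0d] = 8b 5f 5b 9a 70

#0 dst[0x10+5] := {0x5a,0x48,0x91,0xd5,0x43}
#1 dst[0x0d+8] := {0x70,0x5b,0x2b,0x73,0x5d,0x31,0x7b,0x02}
#2 dst[0x0f+6] := {0x69,0xee,0x36,0xd3,0x8b,0x5f}
#3 dst[0x10+2] := {0x70,0x5b}
query mem[0x13]=0x8b, mem[0x14]=0x5f, mem[0x11]=0x5b, mem[0x24]=0x9a, mem[0x0d]=0x70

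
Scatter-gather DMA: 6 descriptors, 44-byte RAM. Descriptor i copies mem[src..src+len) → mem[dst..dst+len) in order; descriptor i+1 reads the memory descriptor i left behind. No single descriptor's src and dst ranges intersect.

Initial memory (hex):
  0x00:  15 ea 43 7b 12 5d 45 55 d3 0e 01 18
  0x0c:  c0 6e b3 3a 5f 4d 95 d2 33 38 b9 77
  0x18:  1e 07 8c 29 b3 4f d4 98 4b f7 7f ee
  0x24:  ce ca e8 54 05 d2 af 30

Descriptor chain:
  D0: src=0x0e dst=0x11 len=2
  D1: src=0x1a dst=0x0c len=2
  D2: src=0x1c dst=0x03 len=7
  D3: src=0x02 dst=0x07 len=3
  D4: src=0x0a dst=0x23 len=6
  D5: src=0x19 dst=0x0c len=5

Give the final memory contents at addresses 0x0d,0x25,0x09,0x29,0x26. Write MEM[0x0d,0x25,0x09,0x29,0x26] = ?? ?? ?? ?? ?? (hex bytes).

MEM[0x0d,0x25,0x09,0x29,0x26] = 8c 8c 4f d2 29

  after D0: wrote 2B at 0x11 = b33a
  after D1: wrote 2B at 0x0c = 8c29
  after D2: wrote 7B at 0x03 = b34fd4984bf77f
  after D3: wrote 3B at 0x07 = 43b34f
  after D4: wrote 6B at 0x23 = 01188c29b33a
  after D5: wrote 5B at 0x0c = 078c29b34f
query mem[0x0d]=0x8c, mem[0x25]=0x8c, mem[0x09]=0x4f, mem[0x29]=0xd2, mem[0x26]=0x29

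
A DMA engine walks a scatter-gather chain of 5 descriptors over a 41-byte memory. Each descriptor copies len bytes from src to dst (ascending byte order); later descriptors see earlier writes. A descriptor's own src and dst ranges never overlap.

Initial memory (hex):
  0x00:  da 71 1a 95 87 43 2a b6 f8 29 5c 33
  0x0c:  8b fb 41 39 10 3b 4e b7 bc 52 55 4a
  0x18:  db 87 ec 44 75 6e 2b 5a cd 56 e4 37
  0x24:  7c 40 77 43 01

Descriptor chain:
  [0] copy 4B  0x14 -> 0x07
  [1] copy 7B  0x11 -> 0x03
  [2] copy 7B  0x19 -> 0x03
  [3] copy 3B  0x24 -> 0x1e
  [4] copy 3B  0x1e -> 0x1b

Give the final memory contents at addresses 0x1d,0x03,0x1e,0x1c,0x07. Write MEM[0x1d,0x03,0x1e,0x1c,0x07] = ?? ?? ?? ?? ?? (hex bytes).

D0: mem[0x07..0x0a] <- [bc 52 55 4a]
D1: mem[0x03..0x09] <- [3b 4e b7 bc 52 55 4a]
D2: mem[0x03..0x09] <- [87 ec 44 75 6e 2b 5a]
D3: mem[0x1e..0x20] <- [7c 40 77]
D4: mem[0x1b..0x1d] <- [7c 40 77]
query mem[0x1d]=0x77, mem[0x03]=0x87, mem[0x1e]=0x7c, mem[0x1c]=0x40, mem[0x07]=0x6e

MEM[0x1d,0x03,0x1e,0x1c,0x07] = 77 87 7c 40 6e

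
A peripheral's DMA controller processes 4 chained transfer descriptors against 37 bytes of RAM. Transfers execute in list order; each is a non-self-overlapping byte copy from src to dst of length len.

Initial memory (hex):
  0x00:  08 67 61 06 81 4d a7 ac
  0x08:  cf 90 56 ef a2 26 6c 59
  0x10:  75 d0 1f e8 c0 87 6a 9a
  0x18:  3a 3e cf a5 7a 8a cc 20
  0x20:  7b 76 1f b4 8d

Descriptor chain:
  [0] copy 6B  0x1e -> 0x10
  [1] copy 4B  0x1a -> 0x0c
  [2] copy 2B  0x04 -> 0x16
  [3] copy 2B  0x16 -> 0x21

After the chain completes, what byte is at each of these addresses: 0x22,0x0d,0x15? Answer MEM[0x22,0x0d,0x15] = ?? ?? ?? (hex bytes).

  after D0: wrote 6B at 0x10 = cc207b761fb4
  after D1: wrote 4B at 0x0c = cfa57a8a
  after D2: wrote 2B at 0x16 = 814d
  after D3: wrote 2B at 0x21 = 814d
query mem[0x22]=0x4d, mem[0x0d]=0xa5, mem[0x15]=0xb4

MEM[0x22,0x0d,0x15] = 4d a5 b4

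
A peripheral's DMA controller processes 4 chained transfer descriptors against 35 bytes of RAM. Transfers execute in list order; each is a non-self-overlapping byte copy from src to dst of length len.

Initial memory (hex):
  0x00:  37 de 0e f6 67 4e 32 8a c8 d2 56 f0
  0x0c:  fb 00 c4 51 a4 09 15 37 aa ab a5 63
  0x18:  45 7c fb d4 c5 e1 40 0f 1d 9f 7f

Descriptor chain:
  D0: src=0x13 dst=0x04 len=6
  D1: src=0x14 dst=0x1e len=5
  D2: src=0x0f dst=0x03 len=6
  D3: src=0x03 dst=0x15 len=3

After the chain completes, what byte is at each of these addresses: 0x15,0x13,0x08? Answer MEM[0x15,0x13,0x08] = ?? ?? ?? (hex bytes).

MEM[0x15,0x13,0x08] = 51 37 aa

  after D0: wrote 6B at 0x04 = 37aaaba56345
  after D1: wrote 5B at 0x1e = aaaba56345
  after D2: wrote 6B at 0x03 = 51a4091537aa
  after D3: wrote 3B at 0x15 = 51a409
query mem[0x15]=0x51, mem[0x13]=0x37, mem[0x08]=0xaa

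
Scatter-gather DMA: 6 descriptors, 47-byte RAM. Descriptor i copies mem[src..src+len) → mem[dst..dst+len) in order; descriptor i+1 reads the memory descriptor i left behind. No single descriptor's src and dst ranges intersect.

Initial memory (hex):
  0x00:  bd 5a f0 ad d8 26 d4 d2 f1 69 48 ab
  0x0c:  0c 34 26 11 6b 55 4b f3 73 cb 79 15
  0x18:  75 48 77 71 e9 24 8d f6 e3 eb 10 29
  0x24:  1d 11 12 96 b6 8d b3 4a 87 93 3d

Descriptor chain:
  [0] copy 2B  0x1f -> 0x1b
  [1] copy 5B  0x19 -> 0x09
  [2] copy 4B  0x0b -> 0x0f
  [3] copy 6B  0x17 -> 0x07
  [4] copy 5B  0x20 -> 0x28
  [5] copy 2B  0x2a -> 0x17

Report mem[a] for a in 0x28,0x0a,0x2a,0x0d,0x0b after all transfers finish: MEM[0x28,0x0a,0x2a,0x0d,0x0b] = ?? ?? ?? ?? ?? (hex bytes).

MEM[0x28,0x0a,0x2a,0x0d,0x0b] = e3 77 10 24 f6

[0] 0x1f->0x1b len=2 : f6 e3
[1] 0x19->0x09 len=5 : 48 77 f6 e3 24
[2] 0x0b->0x0f len=4 : f6 e3 24 26
[3] 0x17->0x07 len=6 : 15 75 48 77 f6 e3
[4] 0x20->0x28 len=5 : e3 eb 10 29 1d
[5] 0x2a->0x17 len=2 : 10 29
query mem[0x28]=0xe3, mem[0x0a]=0x77, mem[0x2a]=0x10, mem[0x0d]=0x24, mem[0x0b]=0xf6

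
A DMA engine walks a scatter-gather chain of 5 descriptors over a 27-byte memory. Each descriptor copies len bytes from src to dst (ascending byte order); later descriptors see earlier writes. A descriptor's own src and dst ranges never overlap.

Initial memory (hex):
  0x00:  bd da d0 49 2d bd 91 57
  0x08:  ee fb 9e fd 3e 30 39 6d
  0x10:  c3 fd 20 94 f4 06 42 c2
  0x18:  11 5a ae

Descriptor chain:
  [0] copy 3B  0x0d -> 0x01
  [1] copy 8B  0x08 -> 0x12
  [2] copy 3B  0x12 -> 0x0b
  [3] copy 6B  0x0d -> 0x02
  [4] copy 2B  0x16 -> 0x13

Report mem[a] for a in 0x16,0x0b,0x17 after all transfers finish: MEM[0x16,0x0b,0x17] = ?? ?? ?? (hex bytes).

  after D0: wrote 3B at 0x01 = 30396d
  after D1: wrote 8B at 0x12 = eefb9efd3e30396d
  after D2: wrote 3B at 0x0b = eefb9e
  after D3: wrote 6B at 0x02 = 9e396dc3fdee
  after D4: wrote 2B at 0x13 = 3e30
query mem[0x16]=0x3e, mem[0x0b]=0xee, mem[0x17]=0x30

MEM[0x16,0x0b,0x17] = 3e ee 30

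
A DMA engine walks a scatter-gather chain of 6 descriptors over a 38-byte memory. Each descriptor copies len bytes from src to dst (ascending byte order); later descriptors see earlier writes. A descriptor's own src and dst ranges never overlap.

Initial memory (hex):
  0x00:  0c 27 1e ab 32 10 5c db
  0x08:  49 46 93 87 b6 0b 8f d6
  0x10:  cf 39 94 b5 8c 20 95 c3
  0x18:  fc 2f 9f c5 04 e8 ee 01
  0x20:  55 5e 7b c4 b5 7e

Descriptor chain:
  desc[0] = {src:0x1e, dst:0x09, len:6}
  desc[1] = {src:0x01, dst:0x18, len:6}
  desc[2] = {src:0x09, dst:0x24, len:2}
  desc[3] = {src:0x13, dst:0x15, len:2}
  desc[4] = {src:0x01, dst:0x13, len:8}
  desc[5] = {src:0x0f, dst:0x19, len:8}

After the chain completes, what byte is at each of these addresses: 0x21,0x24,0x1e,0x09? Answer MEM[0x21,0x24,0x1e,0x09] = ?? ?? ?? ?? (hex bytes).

MEM[0x21,0x24,0x1e,0x09] = 5e ee 1e ee

#0 dst[0x09+6] := {0xee,0x01,0x55,0x5e,0x7b,0xc4}
#1 dst[0x18+6] := {0x27,0x1e,0xab,0x32,0x10,0x5c}
#2 dst[0x24+2] := {0xee,0x01}
#3 dst[0x15+2] := {0xb5,0x8c}
#4 dst[0x13+8] := {0x27,0x1e,0xab,0x32,0x10,0x5c,0xdb,0x49}
#5 dst[0x19+8] := {0xd6,0xcf,0x39,0x94,0x27,0x1e,0xab,0x32}
query mem[0x21]=0x5e, mem[0x24]=0xee, mem[0x1e]=0x1e, mem[0x09]=0xee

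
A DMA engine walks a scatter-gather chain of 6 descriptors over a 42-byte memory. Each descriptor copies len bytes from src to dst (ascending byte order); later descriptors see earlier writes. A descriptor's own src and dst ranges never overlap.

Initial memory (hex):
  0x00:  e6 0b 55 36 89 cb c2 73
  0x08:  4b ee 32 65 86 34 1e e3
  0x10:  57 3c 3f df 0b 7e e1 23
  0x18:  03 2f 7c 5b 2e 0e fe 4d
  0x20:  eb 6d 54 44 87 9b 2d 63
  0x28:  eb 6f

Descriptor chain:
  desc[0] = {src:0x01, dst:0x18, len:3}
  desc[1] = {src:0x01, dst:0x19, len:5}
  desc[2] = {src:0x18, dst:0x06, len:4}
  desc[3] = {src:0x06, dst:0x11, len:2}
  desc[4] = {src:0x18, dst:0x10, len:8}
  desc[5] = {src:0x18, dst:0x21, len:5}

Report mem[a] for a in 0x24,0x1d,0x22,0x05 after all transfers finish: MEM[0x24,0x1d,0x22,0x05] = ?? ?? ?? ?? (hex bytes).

MEM[0x24,0x1d,0x22,0x05] = 36 cb 0b cb

[0] 0x01->0x18 len=3 : 0b 55 36
[1] 0x01->0x19 len=5 : 0b 55 36 89 cb
[2] 0x18->0x06 len=4 : 0b 0b 55 36
[3] 0x06->0x11 len=2 : 0b 0b
[4] 0x18->0x10 len=8 : 0b 0b 55 36 89 cb fe 4d
[5] 0x18->0x21 len=5 : 0b 0b 55 36 89
query mem[0x24]=0x36, mem[0x1d]=0xcb, mem[0x22]=0x0b, mem[0x05]=0xcb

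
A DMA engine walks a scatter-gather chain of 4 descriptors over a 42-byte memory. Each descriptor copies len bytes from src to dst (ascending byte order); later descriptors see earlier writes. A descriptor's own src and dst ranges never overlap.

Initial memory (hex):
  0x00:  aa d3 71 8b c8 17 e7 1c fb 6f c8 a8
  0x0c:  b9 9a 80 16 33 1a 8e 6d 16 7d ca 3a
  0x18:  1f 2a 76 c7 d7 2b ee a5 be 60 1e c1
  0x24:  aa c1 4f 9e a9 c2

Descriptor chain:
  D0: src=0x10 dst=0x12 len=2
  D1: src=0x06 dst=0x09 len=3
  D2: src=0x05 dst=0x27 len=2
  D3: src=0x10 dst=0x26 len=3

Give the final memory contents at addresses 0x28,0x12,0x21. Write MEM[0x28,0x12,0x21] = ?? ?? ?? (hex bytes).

MEM[0x28,0x12,0x21] = 33 33 60

[0] 0x10->0x12 len=2 : 33 1a
[1] 0x06->0x09 len=3 : e7 1c fb
[2] 0x05->0x27 len=2 : 17 e7
[3] 0x10->0x26 len=3 : 33 1a 33
query mem[0x28]=0x33, mem[0x12]=0x33, mem[0x21]=0x60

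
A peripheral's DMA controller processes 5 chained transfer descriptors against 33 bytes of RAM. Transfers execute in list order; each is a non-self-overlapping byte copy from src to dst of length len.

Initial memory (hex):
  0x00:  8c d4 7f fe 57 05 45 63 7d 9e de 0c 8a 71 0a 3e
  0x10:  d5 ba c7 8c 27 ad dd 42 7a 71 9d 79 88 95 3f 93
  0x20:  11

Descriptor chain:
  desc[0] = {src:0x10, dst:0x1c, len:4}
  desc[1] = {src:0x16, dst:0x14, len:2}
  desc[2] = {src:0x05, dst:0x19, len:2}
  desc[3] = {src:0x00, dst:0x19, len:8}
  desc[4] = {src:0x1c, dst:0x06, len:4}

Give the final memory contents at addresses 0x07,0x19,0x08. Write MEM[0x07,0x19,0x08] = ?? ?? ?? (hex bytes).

#0 dst[0x1c+4] := {0xd5,0xba,0xc7,0x8c}
#1 dst[0x14+2] := {0xdd,0x42}
#2 dst[0x19+2] := {0x05,0x45}
#3 dst[0x19+8] := {0x8c,0xd4,0x7f,0xfe,0x57,0x05,0x45,0x63}
#4 dst[0x06+4] := {0xfe,0x57,0x05,0x45}
query mem[0x07]=0x57, mem[0x19]=0x8c, mem[0x08]=0x05

MEM[0x07,0x19,0x08] = 57 8c 05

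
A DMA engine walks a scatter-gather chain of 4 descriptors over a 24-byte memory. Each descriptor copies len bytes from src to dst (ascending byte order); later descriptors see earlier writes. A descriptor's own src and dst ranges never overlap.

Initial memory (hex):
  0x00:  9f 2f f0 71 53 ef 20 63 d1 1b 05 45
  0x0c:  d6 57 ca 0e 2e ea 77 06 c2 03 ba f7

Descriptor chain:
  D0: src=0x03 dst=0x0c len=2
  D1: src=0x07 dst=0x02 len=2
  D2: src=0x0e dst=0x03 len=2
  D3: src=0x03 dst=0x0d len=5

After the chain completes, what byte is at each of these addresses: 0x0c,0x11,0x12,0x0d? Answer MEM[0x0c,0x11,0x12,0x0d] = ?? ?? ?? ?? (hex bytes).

MEM[0x0c,0x11,0x12,0x0d] = 71 63 77 ca

D0: mem[0x0c..0x0d] <- [71 53]
D1: mem[0x02..0x03] <- [63 d1]
D2: mem[0x03..0x04] <- [ca 0e]
D3: mem[0x0d..0x11] <- [ca 0e ef 20 63]
query mem[0x0c]=0x71, mem[0x11]=0x63, mem[0x12]=0x77, mem[0x0d]=0xca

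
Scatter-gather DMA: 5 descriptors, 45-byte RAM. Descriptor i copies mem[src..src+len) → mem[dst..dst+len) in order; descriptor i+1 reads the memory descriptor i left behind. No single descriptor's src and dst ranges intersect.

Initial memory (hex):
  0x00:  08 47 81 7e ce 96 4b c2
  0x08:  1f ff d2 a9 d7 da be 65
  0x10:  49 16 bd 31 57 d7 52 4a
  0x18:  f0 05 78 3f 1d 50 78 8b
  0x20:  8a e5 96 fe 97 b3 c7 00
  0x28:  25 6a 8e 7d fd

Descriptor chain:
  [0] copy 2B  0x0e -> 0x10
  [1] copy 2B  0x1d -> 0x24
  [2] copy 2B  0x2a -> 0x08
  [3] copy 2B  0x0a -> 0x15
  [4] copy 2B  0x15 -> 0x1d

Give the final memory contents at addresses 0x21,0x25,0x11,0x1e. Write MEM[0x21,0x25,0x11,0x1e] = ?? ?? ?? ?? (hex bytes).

MEM[0x21,0x25,0x11,0x1e] = e5 78 65 a9

#0 dst[0x10+2] := {0xbe,0x65}
#1 dst[0x24+2] := {0x50,0x78}
#2 dst[0x08+2] := {0x8e,0x7d}
#3 dst[0x15+2] := {0xd2,0xa9}
#4 dst[0x1d+2] := {0xd2,0xa9}
query mem[0x21]=0xe5, mem[0x25]=0x78, mem[0x11]=0x65, mem[0x1e]=0xa9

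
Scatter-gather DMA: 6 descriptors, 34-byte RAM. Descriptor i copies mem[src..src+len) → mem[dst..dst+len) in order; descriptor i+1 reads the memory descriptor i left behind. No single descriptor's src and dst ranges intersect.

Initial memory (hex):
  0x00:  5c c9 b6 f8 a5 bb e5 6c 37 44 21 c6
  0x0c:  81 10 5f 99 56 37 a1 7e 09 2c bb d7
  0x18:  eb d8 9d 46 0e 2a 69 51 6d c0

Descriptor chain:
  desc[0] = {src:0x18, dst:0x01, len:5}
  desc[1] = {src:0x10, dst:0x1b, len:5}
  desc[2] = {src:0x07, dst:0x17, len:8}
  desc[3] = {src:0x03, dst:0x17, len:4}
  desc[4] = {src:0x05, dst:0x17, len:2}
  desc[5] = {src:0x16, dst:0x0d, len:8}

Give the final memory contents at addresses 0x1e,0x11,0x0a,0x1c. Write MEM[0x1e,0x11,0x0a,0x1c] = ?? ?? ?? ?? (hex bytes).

MEM[0x1e,0x11,0x0a,0x1c] = 5f e5 21 81

#0 dst[0x01+5] := {0xeb,0xd8,0x9d,0x46,0x0e}
#1 dst[0x1b+5] := {0x56,0x37,0xa1,0x7e,0x09}
#2 dst[0x17+8] := {0x6c,0x37,0x44,0x21,0xc6,0x81,0x10,0x5f}
#3 dst[0x17+4] := {0x9d,0x46,0x0e,0xe5}
#4 dst[0x17+2] := {0x0e,0xe5}
#5 dst[0x0d+8] := {0xbb,0x0e,0xe5,0x0e,0xe5,0xc6,0x81,0x10}
query mem[0x1e]=0x5f, mem[0x11]=0xe5, mem[0x0a]=0x21, mem[0x1c]=0x81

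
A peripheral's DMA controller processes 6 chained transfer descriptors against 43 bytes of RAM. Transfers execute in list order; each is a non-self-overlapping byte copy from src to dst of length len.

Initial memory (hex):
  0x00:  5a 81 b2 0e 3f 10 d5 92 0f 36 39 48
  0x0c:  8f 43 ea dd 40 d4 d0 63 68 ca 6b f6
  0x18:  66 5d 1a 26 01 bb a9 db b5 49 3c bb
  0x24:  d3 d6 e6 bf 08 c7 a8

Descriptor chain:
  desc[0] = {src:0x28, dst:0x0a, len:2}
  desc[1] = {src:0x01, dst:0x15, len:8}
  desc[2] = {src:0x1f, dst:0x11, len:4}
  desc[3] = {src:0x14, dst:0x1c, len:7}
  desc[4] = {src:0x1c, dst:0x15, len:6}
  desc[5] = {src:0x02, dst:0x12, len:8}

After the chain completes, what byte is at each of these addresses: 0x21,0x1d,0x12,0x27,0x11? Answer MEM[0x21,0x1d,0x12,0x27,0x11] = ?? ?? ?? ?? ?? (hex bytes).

MEM[0x21,0x1d,0x12,0x27,0x11] = 10 81 b2 bf db

D0: mem[0x0a..0x0b] <- [08 c7]
D1: mem[0x15..0x1c] <- [81 b2 0e 3f 10 d5 92 0f]
D2: mem[0x11..0x14] <- [db b5 49 3c]
D3: mem[0x1c..0x22] <- [3c 81 b2 0e 3f 10 d5]
D4: mem[0x15..0x1a] <- [3c 81 b2 0e 3f 10]
D5: mem[0x12..0x19] <- [b2 0e 3f 10 d5 92 0f 36]
query mem[0x21]=0x10, mem[0x1d]=0x81, mem[0x12]=0xb2, mem[0x27]=0xbf, mem[0x11]=0xdb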